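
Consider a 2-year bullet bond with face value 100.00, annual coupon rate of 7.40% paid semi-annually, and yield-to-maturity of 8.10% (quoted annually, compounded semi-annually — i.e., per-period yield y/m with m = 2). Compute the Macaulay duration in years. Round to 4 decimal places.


Coupon per period c = face * coupon_rate / m = 3.700000
Periods per year m = 2; per-period yield y/m = 0.040500
Number of cashflows N = 4
Cashflows (t years, CF_t, discount factor 1/(1+y/m)^(m*t), PV):
  t = 0.5000: CF_t = 3.700000, DF = 0.961076, PV = 3.555983
  t = 1.0000: CF_t = 3.700000, DF = 0.923668, PV = 3.417571
  t = 1.5000: CF_t = 3.700000, DF = 0.887715, PV = 3.284547
  t = 2.0000: CF_t = 103.700000, DF = 0.853162, PV = 88.472932
Price P = sum_t PV_t = 98.731032
Macaulay numerator sum_t t * PV_t:
  t * PV_t at t = 0.5000: 1.777991
  t * PV_t at t = 1.0000: 3.417571
  t * PV_t at t = 1.5000: 4.926820
  t * PV_t at t = 2.0000: 176.945863
Macaulay duration D = (sum_t t * PV_t) / P = 187.068246 / 98.731032 = 1.894726

Answer: Macaulay duration = 1.8947 years


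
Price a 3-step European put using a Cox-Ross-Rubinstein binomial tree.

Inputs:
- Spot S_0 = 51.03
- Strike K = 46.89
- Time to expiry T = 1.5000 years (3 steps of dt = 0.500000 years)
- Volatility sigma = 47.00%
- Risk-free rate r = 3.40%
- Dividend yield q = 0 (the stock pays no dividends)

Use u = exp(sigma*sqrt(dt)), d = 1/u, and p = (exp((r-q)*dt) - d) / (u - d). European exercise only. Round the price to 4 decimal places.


dt = T/N = 0.500000
u = exp(sigma*sqrt(dt)) = 1.394227; d = 1/u = 0.717243
p = (exp((r-q)*dt) - d) / (u - d) = 0.442997
Discount per step: exp(-r*dt) = 0.983144
Stock lattice S(k, i) with i counting down-moves:
  k=0: S(0,0) = 51.0300
  k=1: S(1,0) = 71.1474; S(1,1) = 36.6009
  k=2: S(2,0) = 99.1956; S(2,1) = 51.0300; S(2,2) = 26.2518
  k=3: S(3,0) = 138.3012; S(3,1) = 71.1474; S(3,2) = 36.6009; S(3,3) = 18.8289
Terminal payoffs V(N, i) = max(K - S_T, 0):
  V(3,0) = 0.000000; V(3,1) = 0.000000; V(3,2) = 10.289075; V(3,3) = 28.061096
Backward induction: V(k, i) = exp(-r*dt) * [p * V(k+1, i) + (1-p) * V(k+1, i+1)].
  V(2,0) = exp(-r*dt) * [p*0.000000 + (1-p)*0.000000] = 0.000000
  V(2,1) = exp(-r*dt) * [p*0.000000 + (1-p)*10.289075] = 5.634438
  V(2,2) = exp(-r*dt) * [p*10.289075 + (1-p)*28.061096] = 19.847840
  V(1,0) = exp(-r*dt) * [p*0.000000 + (1-p)*5.634438] = 3.085495
  V(1,1) = exp(-r*dt) * [p*5.634438 + (1-p)*19.847840] = 13.322914
  V(0,0) = exp(-r*dt) * [p*3.085495 + (1-p)*13.322914] = 8.639635

Answer: Price = V(0,0) = 8.6396


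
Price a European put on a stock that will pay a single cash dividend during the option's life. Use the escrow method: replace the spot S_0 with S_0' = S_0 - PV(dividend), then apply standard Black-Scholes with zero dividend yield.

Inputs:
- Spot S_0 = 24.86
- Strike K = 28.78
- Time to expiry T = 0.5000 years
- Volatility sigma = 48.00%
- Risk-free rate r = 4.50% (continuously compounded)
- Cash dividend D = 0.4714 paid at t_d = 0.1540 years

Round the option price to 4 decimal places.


PV(D) = D * exp(-r * t_d) = 0.4714 * 0.99309396 = 0.46814449
S_0' = S_0 - PV(D) = 24.8600 - 0.46814449 = 24.39185551
d1 = (ln(S_0'/K) + (r + sigma^2/2)*T) / (sigma*sqrt(T)) = -0.25141009
d2 = d1 - sigma*sqrt(T) = -0.59082135
exp(-rT) = 0.97775124
N(-d1) = 0.59925147; N(-d2) = 0.72267994
P = K * exp(-rT) * N(-d2) - S_0' * N(-d1) = 28.7800 * 0.97775124 * 0.72267994 - 24.39185551 * 0.59925147 = 5.7191

Answer: Price = 5.7191


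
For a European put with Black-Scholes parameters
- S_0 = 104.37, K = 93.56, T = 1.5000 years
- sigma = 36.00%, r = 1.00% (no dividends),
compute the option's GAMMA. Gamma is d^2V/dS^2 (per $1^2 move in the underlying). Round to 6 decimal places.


d1 = 0.5024614180; d2 = 0.0615532643
phi(d1) = 0.3516312381; exp(-qT) = 1.0000000000; exp(-rT) = 0.9851119396
Gamma = exp(-qT) * phi(d1) / (S * sigma * sqrt(T)) = 1.0000000000 * 0.3516312381 / (104.3700 * 0.3600 * 1.2247448714) = 0.007641

Answer: Gamma = 0.007641


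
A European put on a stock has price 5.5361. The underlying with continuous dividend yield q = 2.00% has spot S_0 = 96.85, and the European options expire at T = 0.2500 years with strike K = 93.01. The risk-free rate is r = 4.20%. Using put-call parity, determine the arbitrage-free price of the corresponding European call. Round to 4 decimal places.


Put-call parity: C - P = S_0 * exp(-qT) - K * exp(-rT).
S_0 * exp(-qT) = 96.8500 * 0.99501248 = 96.36695861
K * exp(-rT) = 93.0100 * 0.98955493 = 92.03850428
C = P + S*exp(-qT) - K*exp(-rT)
C = 5.5361 + 96.36695861 - 92.03850428 = 9.8646

Answer: Call price = 9.8646


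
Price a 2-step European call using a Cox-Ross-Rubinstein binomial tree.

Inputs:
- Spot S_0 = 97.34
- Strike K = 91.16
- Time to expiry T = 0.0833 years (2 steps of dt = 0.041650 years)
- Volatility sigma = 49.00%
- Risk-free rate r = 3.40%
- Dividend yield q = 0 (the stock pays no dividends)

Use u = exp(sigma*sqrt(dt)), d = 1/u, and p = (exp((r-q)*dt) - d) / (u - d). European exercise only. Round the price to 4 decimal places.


dt = T/N = 0.041650
u = exp(sigma*sqrt(dt)) = 1.105172; d = 1/u = 0.904837
p = (exp((r-q)*dt) - d) / (u - d) = 0.482094
Discount per step: exp(-r*dt) = 0.998585
Stock lattice S(k, i) with i counting down-moves:
  k=0: S(0,0) = 97.3400
  k=1: S(1,0) = 107.5774; S(1,1) = 88.0768
  k=2: S(2,0) = 118.8915; S(2,1) = 97.3400; S(2,2) = 79.6951
Terminal payoffs V(N, i) = max(S_T - K, 0):
  V(2,0) = 27.731541; V(2,1) = 6.180000; V(2,2) = 0.000000
Backward induction: V(k, i) = exp(-r*dt) * [p * V(k+1, i) + (1-p) * V(k+1, i+1)].
  V(1,0) = exp(-r*dt) * [p*27.731541 + (1-p)*6.180000] = 16.546426
  V(1,1) = exp(-r*dt) * [p*6.180000 + (1-p)*0.000000] = 2.975127
  V(0,0) = exp(-r*dt) * [p*16.546426 + (1-p)*2.975127] = 9.504304

Answer: Price = V(0,0) = 9.5043


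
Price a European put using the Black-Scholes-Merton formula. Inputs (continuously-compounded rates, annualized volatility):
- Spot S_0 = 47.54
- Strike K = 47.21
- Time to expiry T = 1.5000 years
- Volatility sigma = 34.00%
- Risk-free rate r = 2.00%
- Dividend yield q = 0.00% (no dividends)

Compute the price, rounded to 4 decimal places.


Answer: Price = 6.8658

Derivation:
d1 = (ln(S/K) + (r - q + 0.5*sigma^2) * T) / (sigma * sqrt(T)) = 0.29697836
d2 = d1 - sigma * sqrt(T) = -0.11943489
exp(-rT) = 0.97044553; exp(-qT) = 1.00000000
P = K * exp(-rT) * N(-d2) - S_0 * exp(-qT) * N(-d1)
N(-d1) = 0.38324151; N(-d2) = 0.54753459
P = 47.2100 * 0.97044553 * 0.54753459 - 47.5400 * 1.00000000 * 0.38324151 = 6.8658


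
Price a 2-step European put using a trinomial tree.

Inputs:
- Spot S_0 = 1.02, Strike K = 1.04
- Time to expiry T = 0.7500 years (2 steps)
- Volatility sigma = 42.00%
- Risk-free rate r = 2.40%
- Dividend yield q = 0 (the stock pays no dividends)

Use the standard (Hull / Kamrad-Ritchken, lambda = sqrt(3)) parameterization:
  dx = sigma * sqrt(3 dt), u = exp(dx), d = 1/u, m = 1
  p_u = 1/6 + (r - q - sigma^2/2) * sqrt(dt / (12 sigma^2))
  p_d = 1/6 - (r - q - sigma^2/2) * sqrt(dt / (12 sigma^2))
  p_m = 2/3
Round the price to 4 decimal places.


Answer: Price = V(0,0) = 0.1308

Derivation:
dt = T/N = 0.375000; dx = sigma*sqrt(3*dt) = 0.445477
u = exp(dx) = 1.561235; d = 1/u = 0.640519
p_u = 0.139645, p_m = 0.666667, p_d = 0.193688
Discount per step: exp(-r*dt) = 0.991040
Stock lattice S(k, j) with j the centered position index:
  k=0: S(0,+0) = 1.0200
  k=1: S(1,-1) = 0.6533; S(1,+0) = 1.0200; S(1,+1) = 1.5925
  k=2: S(2,-2) = 0.4185; S(2,-1) = 0.6533; S(2,+0) = 1.0200; S(2,+1) = 1.5925; S(2,+2) = 2.4862
Terminal payoffs V(N, j) = max(K - S_T, 0):
  V(2,-2) = 0.621531; V(2,-1) = 0.386671; V(2,+0) = 0.020000; V(2,+1) = 0.000000; V(2,+2) = 0.000000
Backward induction: V(k, j) = exp(-r*dt) * [p_u * V(k+1, j+1) + p_m * V(k+1, j) + p_d * V(k+1, j-1)]
  V(1,-1) = exp(-r*dt) * [p_u*0.020000 + p_m*0.386671 + p_d*0.621531] = 0.377544
  V(1,+0) = exp(-r*dt) * [p_u*0.000000 + p_m*0.020000 + p_d*0.386671] = 0.087437
  V(1,+1) = exp(-r*dt) * [p_u*0.000000 + p_m*0.000000 + p_d*0.020000] = 0.003839
  V(0,+0) = exp(-r*dt) * [p_u*0.003839 + p_m*0.087437 + p_d*0.377544] = 0.130771


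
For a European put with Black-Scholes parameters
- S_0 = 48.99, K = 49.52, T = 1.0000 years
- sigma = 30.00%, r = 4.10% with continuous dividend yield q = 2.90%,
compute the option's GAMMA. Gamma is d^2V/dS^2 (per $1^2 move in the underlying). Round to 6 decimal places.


Answer: Gamma = 0.026057

Derivation:
d1 = 0.1541318909; d2 = -0.1458681091
phi(d1) = 0.3942315495; exp(-qT) = 0.9714164645; exp(-rT) = 0.9598291299
Gamma = exp(-qT) * phi(d1) / (S * sigma * sqrt(T)) = 0.9714164645 * 0.3942315495 / (48.9900 * 0.3000 * 1.0000000000) = 0.026057


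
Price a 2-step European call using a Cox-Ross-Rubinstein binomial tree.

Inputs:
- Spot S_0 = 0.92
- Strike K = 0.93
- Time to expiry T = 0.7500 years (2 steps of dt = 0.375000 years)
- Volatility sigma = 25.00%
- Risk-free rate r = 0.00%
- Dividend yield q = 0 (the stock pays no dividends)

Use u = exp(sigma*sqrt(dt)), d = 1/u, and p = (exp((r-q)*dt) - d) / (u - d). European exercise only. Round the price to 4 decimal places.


Answer: Price = V(0,0) = 0.0682

Derivation:
dt = T/N = 0.375000
u = exp(sigma*sqrt(dt)) = 1.165433; d = 1/u = 0.858050
p = (exp((r-q)*dt) - d) / (u - d) = 0.461801
Discount per step: exp(-r*dt) = 1.000000
Stock lattice S(k, i) with i counting down-moves:
  k=0: S(0,0) = 0.9200
  k=1: S(1,0) = 1.0722; S(1,1) = 0.7894
  k=2: S(2,0) = 1.2496; S(2,1) = 0.9200; S(2,2) = 0.6773
Terminal payoffs V(N, i) = max(S_T - K, 0):
  V(2,0) = 0.319576; V(2,1) = 0.000000; V(2,2) = 0.000000
Backward induction: V(k, i) = exp(-r*dt) * [p * V(k+1, i) + (1-p) * V(k+1, i+1)].
  V(1,0) = exp(-r*dt) * [p*0.319576 + (1-p)*0.000000] = 0.147581
  V(1,1) = exp(-r*dt) * [p*0.000000 + (1-p)*0.000000] = 0.000000
  V(0,0) = exp(-r*dt) * [p*0.147581 + (1-p)*0.000000] = 0.068153


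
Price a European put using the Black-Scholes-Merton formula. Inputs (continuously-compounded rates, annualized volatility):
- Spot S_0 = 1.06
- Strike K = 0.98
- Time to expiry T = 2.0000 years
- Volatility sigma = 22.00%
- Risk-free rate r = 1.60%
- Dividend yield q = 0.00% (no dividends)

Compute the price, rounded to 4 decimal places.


Answer: Price = 0.0764

Derivation:
d1 = (ln(S/K) + (r - q + 0.5*sigma^2) * T) / (sigma * sqrt(T)) = 0.51063271
d2 = d1 - sigma * sqrt(T) = 0.19950573
exp(-rT) = 0.96850658; exp(-qT) = 1.00000000
P = K * exp(-rT) * N(-d2) - S_0 * exp(-qT) * N(-d1)
N(-d1) = 0.30480413; N(-d2) = 0.42093358
P = 0.9800 * 0.96850658 * 0.42093358 - 1.0600 * 1.00000000 * 0.30480413 = 0.0764


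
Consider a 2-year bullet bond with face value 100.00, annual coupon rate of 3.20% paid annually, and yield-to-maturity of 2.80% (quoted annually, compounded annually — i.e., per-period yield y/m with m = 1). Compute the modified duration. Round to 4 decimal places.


Coupon per period c = face * coupon_rate / m = 3.200000
Periods per year m = 1; per-period yield y/m = 0.028000
Number of cashflows N = 2
Cashflows (t years, CF_t, discount factor 1/(1+y/m)^(m*t), PV):
  t = 1.0000: CF_t = 3.200000, DF = 0.972763, PV = 3.112840
  t = 2.0000: CF_t = 103.200000, DF = 0.946267, PV = 97.654771
Price P = sum_t PV_t = 100.767612
First compute Macaulay numerator sum_t t * PV_t:
  t * PV_t at t = 1.0000: 3.112840
  t * PV_t at t = 2.0000: 195.309543
Macaulay duration D = 198.422383 / 100.767612 = 1.969109
Modified duration = D / (1 + y/m) = 1.969109 / (1 + 0.028000) = 1.915475

Answer: Modified duration = 1.9155


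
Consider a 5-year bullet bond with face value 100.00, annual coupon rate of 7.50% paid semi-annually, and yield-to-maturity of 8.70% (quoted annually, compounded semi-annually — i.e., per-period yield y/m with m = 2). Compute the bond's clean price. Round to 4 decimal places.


Coupon per period c = face * coupon_rate / m = 3.750000
Periods per year m = 2; per-period yield y/m = 0.043500
Number of cashflows N = 10
Cashflows (t years, CF_t, discount factor 1/(1+y/m)^(m*t), PV):
  t = 0.5000: CF_t = 3.750000, DF = 0.958313, PV = 3.593675
  t = 1.0000: CF_t = 3.750000, DF = 0.918365, PV = 3.443867
  t = 1.5000: CF_t = 3.750000, DF = 0.880081, PV = 3.300304
  t = 2.0000: CF_t = 3.750000, DF = 0.843393, PV = 3.162725
  t = 2.5000: CF_t = 3.750000, DF = 0.808235, PV = 3.030882
  t = 3.0000: CF_t = 3.750000, DF = 0.774543, PV = 2.904535
  t = 3.5000: CF_t = 3.750000, DF = 0.742254, PV = 2.783454
  t = 4.0000: CF_t = 3.750000, DF = 0.711312, PV = 2.667421
  t = 4.5000: CF_t = 3.750000, DF = 0.681660, PV = 2.556226
  t = 5.0000: CF_t = 103.750000, DF = 0.653244, PV = 67.774071
Price P = sum_t PV_t = 95.217159

Answer: Price = 95.2172


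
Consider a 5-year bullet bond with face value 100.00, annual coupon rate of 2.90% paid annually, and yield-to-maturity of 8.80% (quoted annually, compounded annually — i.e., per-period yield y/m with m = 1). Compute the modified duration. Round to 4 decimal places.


Coupon per period c = face * coupon_rate / m = 2.900000
Periods per year m = 1; per-period yield y/m = 0.088000
Number of cashflows N = 5
Cashflows (t years, CF_t, discount factor 1/(1+y/m)^(m*t), PV):
  t = 1.0000: CF_t = 2.900000, DF = 0.919118, PV = 2.665441
  t = 2.0000: CF_t = 2.900000, DF = 0.844777, PV = 2.449854
  t = 3.0000: CF_t = 2.900000, DF = 0.776450, PV = 2.251704
  t = 4.0000: CF_t = 2.900000, DF = 0.713649, PV = 2.069581
  t = 5.0000: CF_t = 102.900000, DF = 0.655927, PV = 67.494891
Price P = sum_t PV_t = 76.931471
First compute Macaulay numerator sum_t t * PV_t:
  t * PV_t at t = 1.0000: 2.665441
  t * PV_t at t = 2.0000: 4.899708
  t * PV_t at t = 3.0000: 6.755112
  t * PV_t at t = 4.0000: 8.278324
  t * PV_t at t = 5.0000: 337.474453
Macaulay duration D = 360.073038 / 76.931471 = 4.680439
Modified duration = D / (1 + y/m) = 4.680439 / (1 + 0.088000) = 4.301874

Answer: Modified duration = 4.3019


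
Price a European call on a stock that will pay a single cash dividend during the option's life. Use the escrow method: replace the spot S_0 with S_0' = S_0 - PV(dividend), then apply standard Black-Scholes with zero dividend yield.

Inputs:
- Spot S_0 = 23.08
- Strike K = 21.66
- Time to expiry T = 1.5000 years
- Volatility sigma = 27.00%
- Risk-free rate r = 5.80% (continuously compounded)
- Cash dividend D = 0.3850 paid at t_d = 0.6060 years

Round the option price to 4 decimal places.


PV(D) = D * exp(-r * t_d) = 0.3850 * 0.96546252 = 0.37170307
S_0' = S_0 - PV(D) = 23.0800 - 0.37170307 = 22.70829693
d1 = (ln(S_0'/K) + (r + sigma^2/2)*T) / (sigma*sqrt(T)) = 0.57136048
d2 = d1 - sigma*sqrt(T) = 0.24067936
exp(-rT) = 0.91667710
N(d1) = 0.71612234; N(d2) = 0.59509818
C = S_0' * N(d1) - K * exp(-rT) * N(d2) = 22.70829693 * 0.71612234 - 21.6600 * 0.91667710 * 0.59509818 = 4.4461

Answer: Price = 4.4461


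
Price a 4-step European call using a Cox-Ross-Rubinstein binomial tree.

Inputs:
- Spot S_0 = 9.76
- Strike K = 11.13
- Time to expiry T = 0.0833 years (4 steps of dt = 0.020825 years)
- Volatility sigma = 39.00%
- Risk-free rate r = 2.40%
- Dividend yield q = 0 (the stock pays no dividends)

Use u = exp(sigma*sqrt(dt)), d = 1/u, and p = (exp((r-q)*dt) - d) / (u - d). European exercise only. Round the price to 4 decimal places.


dt = T/N = 0.020825
u = exp(sigma*sqrt(dt)) = 1.057894; d = 1/u = 0.945274
p = (exp((r-q)*dt) - d) / (u - d) = 0.490373
Discount per step: exp(-r*dt) = 0.999500
Stock lattice S(k, i) with i counting down-moves:
  k=0: S(0,0) = 9.7600
  k=1: S(1,0) = 10.3250; S(1,1) = 9.2259
  k=2: S(2,0) = 10.9228; S(2,1) = 9.7600; S(2,2) = 8.7210
  k=3: S(3,0) = 11.5552; S(3,1) = 10.3250; S(3,2) = 9.2259; S(3,3) = 8.2437
  k=4: S(4,0) = 12.2242; S(4,1) = 10.9228; S(4,2) = 9.7600; S(4,3) = 8.7210; S(4,4) = 7.7926
Terminal payoffs V(N, i) = max(S_T - K, 0):
  V(4,0) = 1.094156; V(4,1) = 0.000000; V(4,2) = 0.000000; V(4,3) = 0.000000; V(4,4) = 0.000000
Backward induction: V(k, i) = exp(-r*dt) * [p * V(k+1, i) + (1-p) * V(k+1, i+1)].
  V(3,0) = exp(-r*dt) * [p*1.094156 + (1-p)*0.000000] = 0.536276
  V(3,1) = exp(-r*dt) * [p*0.000000 + (1-p)*0.000000] = 0.000000
  V(3,2) = exp(-r*dt) * [p*0.000000 + (1-p)*0.000000] = 0.000000
  V(3,3) = exp(-r*dt) * [p*0.000000 + (1-p)*0.000000] = 0.000000
  V(2,0) = exp(-r*dt) * [p*0.536276 + (1-p)*0.000000] = 0.262844
  V(2,1) = exp(-r*dt) * [p*0.000000 + (1-p)*0.000000] = 0.000000
  V(2,2) = exp(-r*dt) * [p*0.000000 + (1-p)*0.000000] = 0.000000
  V(1,0) = exp(-r*dt) * [p*0.262844 + (1-p)*0.000000] = 0.128827
  V(1,1) = exp(-r*dt) * [p*0.000000 + (1-p)*0.000000] = 0.000000
  V(0,0) = exp(-r*dt) * [p*0.128827 + (1-p)*0.000000] = 0.063142

Answer: Price = V(0,0) = 0.0631


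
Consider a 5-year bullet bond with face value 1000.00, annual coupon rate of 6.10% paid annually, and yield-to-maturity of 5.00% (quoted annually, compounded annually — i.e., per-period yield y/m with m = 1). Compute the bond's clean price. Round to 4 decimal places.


Coupon per period c = face * coupon_rate / m = 61.000000
Periods per year m = 1; per-period yield y/m = 0.050000
Number of cashflows N = 5
Cashflows (t years, CF_t, discount factor 1/(1+y/m)^(m*t), PV):
  t = 1.0000: CF_t = 61.000000, DF = 0.952381, PV = 58.095238
  t = 2.0000: CF_t = 61.000000, DF = 0.907029, PV = 55.328798
  t = 3.0000: CF_t = 61.000000, DF = 0.863838, PV = 52.694094
  t = 4.0000: CF_t = 61.000000, DF = 0.822702, PV = 50.184851
  t = 5.0000: CF_t = 1061.000000, DF = 0.783526, PV = 831.321263
Price P = sum_t PV_t = 1047.624243

Answer: Price = 1047.6242


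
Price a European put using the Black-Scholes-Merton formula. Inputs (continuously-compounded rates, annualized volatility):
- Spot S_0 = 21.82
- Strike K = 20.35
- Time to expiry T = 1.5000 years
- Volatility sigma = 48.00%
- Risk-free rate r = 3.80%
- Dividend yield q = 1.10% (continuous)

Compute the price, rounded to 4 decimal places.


d1 = (ln(S/K) + (r - q + 0.5*sigma^2) * T) / (sigma * sqrt(T)) = 0.48147114
d2 = d1 - sigma * sqrt(T) = -0.10640640
exp(-rT) = 0.94459407; exp(-qT) = 0.98363538
P = K * exp(-rT) * N(-d2) - S_0 * exp(-qT) * N(-d1)
N(-d1) = 0.31509084; N(-d2) = 0.54237004
P = 20.3500 * 0.94459407 * 0.54237004 - 21.8200 * 0.98363538 * 0.31509084 = 3.6629

Answer: Price = 3.6629


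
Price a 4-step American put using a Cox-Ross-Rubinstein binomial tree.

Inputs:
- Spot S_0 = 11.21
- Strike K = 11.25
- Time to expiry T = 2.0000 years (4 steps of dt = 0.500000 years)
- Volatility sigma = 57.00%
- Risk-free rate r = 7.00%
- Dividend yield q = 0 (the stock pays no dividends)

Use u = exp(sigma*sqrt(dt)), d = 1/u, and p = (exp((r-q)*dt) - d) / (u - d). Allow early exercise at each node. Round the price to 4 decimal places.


Answer: Price = V(0,0) = 2.7381

Derivation:
dt = T/N = 0.500000
u = exp(sigma*sqrt(dt)) = 1.496383; d = 1/u = 0.668278
p = (exp((r-q)*dt) - d) / (u - d) = 0.443593
Discount per step: exp(-r*dt) = 0.965605
Stock lattice S(k, i) with i counting down-moves:
  k=0: S(0,0) = 11.2100
  k=1: S(1,0) = 16.7745; S(1,1) = 7.4914
  k=2: S(2,0) = 25.1010; S(2,1) = 11.2100; S(2,2) = 5.0063
  k=3: S(3,0) = 37.5607; S(3,1) = 16.7745; S(3,2) = 7.4914; S(3,3) = 3.3456
  k=4: S(4,0) = 56.2052; S(4,1) = 25.1010; S(4,2) = 11.2100; S(4,3) = 5.0063; S(4,4) = 2.2358
Terminal payoffs V(N, i) = max(K - S_T, 0):
  V(4,0) = 0.000000; V(4,1) = 0.000000; V(4,2) = 0.040000; V(4,3) = 6.243663; V(4,4) = 9.014192
Backward induction: V(k, i) = exp(-r*dt) * [p * V(k+1, i) + (1-p) * V(k+1, i+1)]; then take max(V_cont, immediate exercise) for American.
  V(3,0) = exp(-r*dt) * [p*0.000000 + (1-p)*0.000000] = 0.000000; exercise = 0.000000; V(3,0) = max -> 0.000000
  V(3,1) = exp(-r*dt) * [p*0.000000 + (1-p)*0.040000] = 0.021491; exercise = 0.000000; V(3,1) = max -> 0.021491
  V(3,2) = exp(-r*dt) * [p*0.040000 + (1-p)*6.243663] = 3.371663; exercise = 3.758602; V(3,2) = max -> 3.758602
  V(3,3) = exp(-r*dt) * [p*6.243663 + (1-p)*9.014192] = 7.517436; exercise = 7.904375; V(3,3) = max -> 7.904375
  V(2,0) = exp(-r*dt) * [p*0.000000 + (1-p)*0.021491] = 0.011546; exercise = 0.000000; V(2,0) = max -> 0.011546
  V(2,1) = exp(-r*dt) * [p*0.021491 + (1-p)*3.758602] = 2.028588; exercise = 0.040000; V(2,1) = max -> 2.028588
  V(2,2) = exp(-r*dt) * [p*3.758602 + (1-p)*7.904375] = 5.856724; exercise = 6.243663; V(2,2) = max -> 6.243663
  V(1,0) = exp(-r*dt) * [p*0.011546 + (1-p)*2.028588] = 1.094844; exercise = 0.000000; V(1,0) = max -> 1.094844
  V(1,1) = exp(-r*dt) * [p*2.028588 + (1-p)*6.243663] = 4.223447; exercise = 3.758602; V(1,1) = max -> 4.223447
  V(0,0) = exp(-r*dt) * [p*1.094844 + (1-p)*4.223447] = 2.738090; exercise = 0.040000; V(0,0) = max -> 2.738090


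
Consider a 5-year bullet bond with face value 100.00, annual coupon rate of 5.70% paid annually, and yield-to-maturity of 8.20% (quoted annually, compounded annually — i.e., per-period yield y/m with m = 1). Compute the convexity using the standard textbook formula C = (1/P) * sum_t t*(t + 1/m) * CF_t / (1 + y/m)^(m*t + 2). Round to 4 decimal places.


Coupon per period c = face * coupon_rate / m = 5.700000
Periods per year m = 1; per-period yield y/m = 0.082000
Number of cashflows N = 5
Cashflows (t years, CF_t, discount factor 1/(1+y/m)^(m*t), PV):
  t = 1.0000: CF_t = 5.700000, DF = 0.924214, PV = 5.268022
  t = 2.0000: CF_t = 5.700000, DF = 0.854172, PV = 4.868782
  t = 3.0000: CF_t = 5.700000, DF = 0.789438, PV = 4.499799
  t = 4.0000: CF_t = 5.700000, DF = 0.729610, PV = 4.158779
  t = 5.0000: CF_t = 105.700000, DF = 0.674316, PV = 71.275239
Price P = sum_t PV_t = 90.070621
Convexity numerator sum_t t*(t + 1/m) * CF_t / (1+y/m)^(m*t + 2):
  t = 1.0000: term = 8.999597
  t = 2.0000: term = 24.952672
  t = 3.0000: term = 46.123239
  t = 4.0000: term = 71.046271
  t = 5.0000: term = 1826.440028
Convexity = (1/P) * sum = 1977.561808 / 90.070621 = 21.955681

Answer: Convexity = 21.9557


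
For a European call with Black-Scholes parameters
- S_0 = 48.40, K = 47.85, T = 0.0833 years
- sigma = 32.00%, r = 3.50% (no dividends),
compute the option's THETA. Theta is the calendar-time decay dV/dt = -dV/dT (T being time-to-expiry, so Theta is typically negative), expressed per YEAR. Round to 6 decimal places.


Answer: Theta = -11.396568

Derivation:
d1 = 0.2014903232; d2 = 0.1091327572
phi(d1) = 0.3909257212; exp(-qT) = 1.0000000000; exp(-rT) = 0.9970887459
Theta = -S*exp(-qT)*phi(d1)*sigma/(2*sqrt(T)) - r*K*exp(-rT)*N(d2) + q*S*exp(-qT)*N(d1)
N(d1) = 0.5798424024; N(d2) = 0.5434514032; sqrt(T) = 0.2886173938
Term 1 = -48.4000 * 1.0000000000 * 0.3909257212 * 0.3200 / (2 * 0.2886173938) = -10.4890725577
Term 2 = -0.0350 * 47.8500 * 0.9970887459 * 0.5434514032 = -0.9074955735
Term 3 = 0 (no dividend yield, q = 0)
Theta = -10.4890725577 + (-0.9074955735) + (0.0000000000) = -11.396568


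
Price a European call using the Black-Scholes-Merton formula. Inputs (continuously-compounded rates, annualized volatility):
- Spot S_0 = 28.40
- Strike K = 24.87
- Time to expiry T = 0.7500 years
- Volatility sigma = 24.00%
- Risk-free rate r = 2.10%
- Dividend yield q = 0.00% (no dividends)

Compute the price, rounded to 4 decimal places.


Answer: Price = 4.6805

Derivation:
d1 = (ln(S/K) + (r - q + 0.5*sigma^2) * T) / (sigma * sqrt(T)) = 0.81828281
d2 = d1 - sigma * sqrt(T) = 0.61043671
exp(-rT) = 0.98437338; exp(-qT) = 1.00000000
C = S_0 * exp(-qT) * N(d1) - K * exp(-rT) * N(d2)
N(d1) = 0.79340214; N(d2) = 0.72921372
C = 28.4000 * 1.00000000 * 0.79340214 - 24.8700 * 0.98437338 * 0.72921372 = 4.6805


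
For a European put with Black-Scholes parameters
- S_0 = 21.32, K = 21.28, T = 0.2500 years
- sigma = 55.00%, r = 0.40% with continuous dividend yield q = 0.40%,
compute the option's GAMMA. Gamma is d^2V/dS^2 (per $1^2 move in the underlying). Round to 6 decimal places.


Answer: Gamma = 0.067272

Derivation:
d1 = 0.1443288539; d2 = -0.1306711461
phi(d1) = 0.3948086972; exp(-qT) = 0.9990004998; exp(-rT) = 0.9990004998
Gamma = exp(-qT) * phi(d1) / (S * sigma * sqrt(T)) = 0.9990004998 * 0.3948086972 / (21.3200 * 0.5500 * 0.5000000000) = 0.067272


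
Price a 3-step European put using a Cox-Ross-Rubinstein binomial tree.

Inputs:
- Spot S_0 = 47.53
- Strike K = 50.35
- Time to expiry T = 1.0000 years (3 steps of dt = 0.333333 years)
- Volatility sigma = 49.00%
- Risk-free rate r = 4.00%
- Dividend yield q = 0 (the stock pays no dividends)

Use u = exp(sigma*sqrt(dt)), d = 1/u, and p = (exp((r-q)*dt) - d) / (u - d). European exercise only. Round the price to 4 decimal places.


Answer: Price = V(0,0) = 10.3909

Derivation:
dt = T/N = 0.333333
u = exp(sigma*sqrt(dt)) = 1.326975; d = 1/u = 0.753594
p = (exp((r-q)*dt) - d) / (u - d) = 0.453152
Discount per step: exp(-r*dt) = 0.986755
Stock lattice S(k, i) with i counting down-moves:
  k=0: S(0,0) = 47.5300
  k=1: S(1,0) = 63.0711; S(1,1) = 35.8183
  k=2: S(2,0) = 83.6938; S(2,1) = 47.5300; S(2,2) = 26.9925
  k=3: S(3,0) = 111.0595; S(3,1) = 63.0711; S(3,2) = 35.8183; S(3,3) = 20.3414
Terminal payoffs V(N, i) = max(K - S_T, 0):
  V(3,0) = 0.000000; V(3,1) = 0.000000; V(3,2) = 14.531681; V(3,3) = 30.008641
Backward induction: V(k, i) = exp(-r*dt) * [p * V(k+1, i) + (1-p) * V(k+1, i+1)].
  V(2,0) = exp(-r*dt) * [p*0.000000 + (1-p)*0.000000] = 0.000000
  V(2,1) = exp(-r*dt) * [p*0.000000 + (1-p)*14.531681] = 7.841367
  V(2,2) = exp(-r*dt) * [p*14.531681 + (1-p)*30.008641] = 22.690655
  V(1,0) = exp(-r*dt) * [p*0.000000 + (1-p)*7.841367] = 4.231240
  V(1,1) = exp(-r*dt) * [p*7.841367 + (1-p)*22.690655] = 15.750259
  V(0,0) = exp(-r*dt) * [p*4.231240 + (1-p)*15.750259] = 10.390917


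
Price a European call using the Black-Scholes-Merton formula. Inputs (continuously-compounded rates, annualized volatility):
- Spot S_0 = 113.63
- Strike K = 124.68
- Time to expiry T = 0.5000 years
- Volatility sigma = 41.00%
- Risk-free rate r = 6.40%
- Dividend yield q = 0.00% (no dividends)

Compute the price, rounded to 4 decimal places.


d1 = (ln(S/K) + (r - q + 0.5*sigma^2) * T) / (sigma * sqrt(T)) = -0.06477063
d2 = d1 - sigma * sqrt(T) = -0.35468441
exp(-rT) = 0.96850658; exp(-qT) = 1.00000000
C = S_0 * exp(-qT) * N(d1) - K * exp(-rT) * N(d2)
N(d1) = 0.47417831; N(d2) = 0.36141301
C = 113.6300 * 1.00000000 * 0.47417831 - 124.6800 * 0.96850658 * 0.36141301 = 10.2390

Answer: Price = 10.2390


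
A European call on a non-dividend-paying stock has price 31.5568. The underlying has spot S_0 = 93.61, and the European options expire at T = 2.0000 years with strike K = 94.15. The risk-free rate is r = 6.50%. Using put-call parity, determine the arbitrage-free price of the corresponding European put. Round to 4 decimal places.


Answer: Put price = 20.6195

Derivation:
Put-call parity: C - P = S_0 * exp(-qT) - K * exp(-rT).
S_0 * exp(-qT) = 93.6100 * 1.00000000 = 93.61000000
K * exp(-rT) = 94.1500 * 0.87809543 = 82.67268482
P = C - S*exp(-qT) + K*exp(-rT)
P = 31.5568 - 93.61000000 + 82.67268482 = 20.6195


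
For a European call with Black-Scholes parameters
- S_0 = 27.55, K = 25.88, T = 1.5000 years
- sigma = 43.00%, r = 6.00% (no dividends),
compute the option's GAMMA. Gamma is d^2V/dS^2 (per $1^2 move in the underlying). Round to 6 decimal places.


Answer: Gamma = 0.023598

Derivation:
d1 = 0.5529524970; d2 = 0.0263122023
phi(d1) = 0.3423859172; exp(-qT) = 1.0000000000; exp(-rT) = 0.9139311853
Gamma = exp(-qT) * phi(d1) / (S * sigma * sqrt(T)) = 1.0000000000 * 0.3423859172 / (27.5500 * 0.4300 * 1.2247448714) = 0.023598


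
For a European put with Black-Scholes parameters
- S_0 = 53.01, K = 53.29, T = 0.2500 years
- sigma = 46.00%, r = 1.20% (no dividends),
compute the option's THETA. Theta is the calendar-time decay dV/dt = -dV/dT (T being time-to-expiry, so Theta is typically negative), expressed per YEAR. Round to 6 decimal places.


Answer: Theta = -9.323970

Derivation:
d1 = 0.1051386030; d2 = -0.1248613970
phi(d1) = 0.3967433836; exp(-qT) = 1.0000000000; exp(-rT) = 0.9970044955
Theta = -S*exp(-qT)*phi(d1)*sigma/(2*sqrt(T)) + r*K*exp(-rT)*N(-d2) - q*S*exp(-qT)*N(-d1)
N(-d1) = 0.4581329141; N(-d2) = 0.5496833601; sqrt(T) = 0.5000000000
Term 1 = -53.0100 * 1.0000000000 * 0.3967433836 * 0.4600 / (2 * 0.5000000000) = -9.6744287117
Term 2 = 0.0120 * 53.2900 * 0.9970044955 * 0.5496833601 = 0.3504585608
Term 3 = 0 (no dividend yield, q = 0)
Theta = -9.6744287117 + (0.3504585608) + (0.0000000000) = -9.323970


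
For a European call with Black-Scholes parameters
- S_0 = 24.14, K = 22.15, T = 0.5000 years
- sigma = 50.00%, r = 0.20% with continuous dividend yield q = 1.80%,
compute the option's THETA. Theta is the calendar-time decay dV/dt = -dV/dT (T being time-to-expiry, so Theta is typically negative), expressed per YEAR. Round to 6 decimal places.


Answer: Theta = -2.859126

Derivation:
d1 = 0.3974865548; d2 = 0.0439331642
phi(d1) = 0.3686394128; exp(-qT) = 0.9910403788; exp(-rT) = 0.9990004998
Theta = -S*exp(-qT)*phi(d1)*sigma/(2*sqrt(T)) - r*K*exp(-rT)*N(d2) + q*S*exp(-qT)*N(d1)
N(d1) = 0.6544956503; N(d2) = 0.5175211602; sqrt(T) = 0.7071067812
Term 1 = -24.1400 * 0.9910403788 * 0.3686394128 * 0.5000 / (2 * 0.7071067812) = -3.1180666025
Term 2 = -0.0020 * 22.1500 * 0.9990004998 * 0.5175211602 = -0.0229032727
Term 3 = 0.0180 * 24.1400 * 0.9910403788 * 0.6544956503 = 0.2818434103
Theta = -3.1180666025 + (-0.0229032727) + (0.2818434103) = -2.859126


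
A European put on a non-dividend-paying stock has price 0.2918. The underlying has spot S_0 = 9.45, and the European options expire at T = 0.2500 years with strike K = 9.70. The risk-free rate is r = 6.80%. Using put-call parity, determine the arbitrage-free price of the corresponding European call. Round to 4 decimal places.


Put-call parity: C - P = S_0 * exp(-qT) - K * exp(-rT).
S_0 * exp(-qT) = 9.4500 * 1.00000000 = 9.45000000
K * exp(-rT) = 9.7000 * 0.98314368 = 9.53649374
C = P + S*exp(-qT) - K*exp(-rT)
C = 0.2918 + 9.45000000 - 9.53649374 = 0.2053

Answer: Call price = 0.2053


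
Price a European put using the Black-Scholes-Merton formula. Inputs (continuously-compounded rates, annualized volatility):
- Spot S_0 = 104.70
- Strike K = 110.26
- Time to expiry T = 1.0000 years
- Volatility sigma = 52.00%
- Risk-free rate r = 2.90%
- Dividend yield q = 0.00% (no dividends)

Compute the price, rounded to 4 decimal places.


Answer: Price = 22.9493

Derivation:
d1 = (ln(S/K) + (r - q + 0.5*sigma^2) * T) / (sigma * sqrt(T)) = 0.21626520
d2 = d1 - sigma * sqrt(T) = -0.30373480
exp(-rT) = 0.97141646; exp(-qT) = 1.00000000
P = K * exp(-rT) * N(-d2) - S_0 * exp(-qT) * N(-d1)
N(-d1) = 0.41439052; N(-d2) = 0.61933503
P = 110.2600 * 0.97141646 * 0.61933503 - 104.7000 * 1.00000000 * 0.41439052 = 22.9493


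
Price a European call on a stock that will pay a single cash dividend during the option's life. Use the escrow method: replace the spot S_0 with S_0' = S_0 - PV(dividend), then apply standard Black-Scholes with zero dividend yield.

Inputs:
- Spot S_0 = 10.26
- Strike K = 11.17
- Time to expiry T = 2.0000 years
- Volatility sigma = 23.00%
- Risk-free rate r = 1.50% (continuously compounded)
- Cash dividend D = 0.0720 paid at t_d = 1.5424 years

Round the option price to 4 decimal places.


PV(D) = D * exp(-r * t_d) = 0.0720 * 0.97712959 = 0.07035333
S_0' = S_0 - PV(D) = 10.2600 - 0.07035333 = 10.18964667
d1 = (ln(S_0'/K) + (r + sigma^2/2)*T) / (sigma*sqrt(T)) = -0.02754470
d2 = d1 - sigma*sqrt(T) = -0.35281382
exp(-rT) = 0.97044553
N(d1) = 0.48901264; N(d2) = 0.36211401
C = S_0' * N(d1) - K * exp(-rT) * N(d2) = 10.18964667 * 0.48901264 - 11.1700 * 0.97044553 * 0.36211401 = 1.0576

Answer: Price = 1.0576


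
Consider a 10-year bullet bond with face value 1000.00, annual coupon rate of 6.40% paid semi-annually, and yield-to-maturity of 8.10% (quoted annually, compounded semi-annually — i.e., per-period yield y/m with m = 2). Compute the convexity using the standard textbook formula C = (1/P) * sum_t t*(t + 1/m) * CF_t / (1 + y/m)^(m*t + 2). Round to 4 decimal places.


Answer: Convexity = 63.7644

Derivation:
Coupon per period c = face * coupon_rate / m = 32.000000
Periods per year m = 2; per-period yield y/m = 0.040500
Number of cashflows N = 20
Cashflows (t years, CF_t, discount factor 1/(1+y/m)^(m*t), PV):
  t = 0.5000: CF_t = 32.000000, DF = 0.961076, PV = 30.754445
  t = 1.0000: CF_t = 32.000000, DF = 0.923668, PV = 29.557371
  t = 1.5000: CF_t = 32.000000, DF = 0.887715, PV = 28.406892
  t = 2.0000: CF_t = 32.000000, DF = 0.853162, PV = 27.301194
  t = 2.5000: CF_t = 32.000000, DF = 0.819954, PV = 26.238533
  t = 3.0000: CF_t = 32.000000, DF = 0.788039, PV = 25.217235
  t = 3.5000: CF_t = 32.000000, DF = 0.757365, PV = 24.235690
  t = 4.0000: CF_t = 32.000000, DF = 0.727886, PV = 23.292350
  t = 4.5000: CF_t = 32.000000, DF = 0.699554, PV = 22.385728
  t = 5.0000: CF_t = 32.000000, DF = 0.672325, PV = 21.514395
  t = 5.5000: CF_t = 32.000000, DF = 0.646156, PV = 20.676977
  t = 6.0000: CF_t = 32.000000, DF = 0.621005, PV = 19.872155
  t = 6.5000: CF_t = 32.000000, DF = 0.596833, PV = 19.098659
  t = 7.0000: CF_t = 32.000000, DF = 0.573602, PV = 18.355271
  t = 7.5000: CF_t = 32.000000, DF = 0.551276, PV = 17.640818
  t = 8.0000: CF_t = 32.000000, DF = 0.529818, PV = 16.954174
  t = 8.5000: CF_t = 32.000000, DF = 0.509196, PV = 16.294256
  t = 9.0000: CF_t = 32.000000, DF = 0.489376, PV = 15.660025
  t = 9.5000: CF_t = 32.000000, DF = 0.470328, PV = 15.050481
  t = 10.0000: CF_t = 1032.000000, DF = 0.452021, PV = 466.485347
Price P = sum_t PV_t = 884.991996
Convexity numerator sum_t t*(t + 1/m) * CF_t / (1+y/m)^(m*t + 2):
  t = 0.5000: term = 14.203446
  t = 1.0000: term = 40.951791
  t = 1.5000: term = 78.715600
  t = 2.0000: term = 126.086177
  t = 2.5000: term = 181.767674
  t = 3.0000: term = 244.569672
  t = 3.5000: term = 313.400188
  t = 4.0000: term = 387.259105
  t = 4.5000: term = 465.231986
  t = 5.0000: term = 546.484260
  t = 5.5000: term = 630.255754
  t = 6.0000: term = 715.855559
  t = 6.5000: term = 802.657202
  t = 7.0000: term = 890.094114
  t = 7.5000: term = 977.655373
  t = 8.0000: term = 1064.881713
  t = 8.5000: term = 1151.361776
  t = 9.0000: term = 1236.728594
  t = 9.5000: term = 1320.656302
  t = 10.0000: term = 45242.139687
Convexity = (1/P) * sum = 56430.955972 / 884.991996 = 63.764369


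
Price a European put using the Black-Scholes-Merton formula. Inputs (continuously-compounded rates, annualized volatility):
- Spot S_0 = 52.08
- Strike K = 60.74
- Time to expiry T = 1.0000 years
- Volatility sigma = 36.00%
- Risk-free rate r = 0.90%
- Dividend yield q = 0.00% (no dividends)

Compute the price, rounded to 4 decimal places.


Answer: Price = 12.7090

Derivation:
d1 = (ln(S/K) + (r - q + 0.5*sigma^2) * T) / (sigma * sqrt(T)) = -0.22228184
d2 = d1 - sigma * sqrt(T) = -0.58228184
exp(-rT) = 0.99104038; exp(-qT) = 1.00000000
P = K * exp(-rT) * N(-d2) - S_0 * exp(-qT) * N(-d1)
N(-d1) = 0.58795276; N(-d2) = 0.71981157
P = 60.7400 * 0.99104038 * 0.71981157 - 52.0800 * 1.00000000 * 0.58795276 = 12.7090


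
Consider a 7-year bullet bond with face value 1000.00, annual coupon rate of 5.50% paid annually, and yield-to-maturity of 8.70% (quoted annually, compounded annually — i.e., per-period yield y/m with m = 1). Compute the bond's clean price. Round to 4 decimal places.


Coupon per period c = face * coupon_rate / m = 55.000000
Periods per year m = 1; per-period yield y/m = 0.087000
Number of cashflows N = 7
Cashflows (t years, CF_t, discount factor 1/(1+y/m)^(m*t), PV):
  t = 1.0000: CF_t = 55.000000, DF = 0.919963, PV = 50.597976
  t = 2.0000: CF_t = 55.000000, DF = 0.846332, PV = 46.548276
  t = 3.0000: CF_t = 55.000000, DF = 0.778595, PV = 42.822701
  t = 4.0000: CF_t = 55.000000, DF = 0.716278, PV = 39.395309
  t = 5.0000: CF_t = 55.000000, DF = 0.658950, PV = 36.242235
  t = 6.0000: CF_t = 55.000000, DF = 0.606209, PV = 33.341522
  t = 7.0000: CF_t = 1055.000000, DF = 0.557690, PV = 588.363403
Price P = sum_t PV_t = 837.311422

Answer: Price = 837.3114


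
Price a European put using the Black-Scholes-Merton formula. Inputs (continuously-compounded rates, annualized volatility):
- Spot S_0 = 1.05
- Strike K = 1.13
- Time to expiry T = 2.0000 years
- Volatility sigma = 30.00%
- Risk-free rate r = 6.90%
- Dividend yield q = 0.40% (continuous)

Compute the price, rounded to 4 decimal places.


d1 = (ln(S/K) + (r - q + 0.5*sigma^2) * T) / (sigma * sqrt(T)) = 0.34547477
d2 = d1 - sigma * sqrt(T) = -0.07878930
exp(-rT) = 0.87109869; exp(-qT) = 0.99203191
P = K * exp(-rT) * N(-d2) - S_0 * exp(-qT) * N(-d1)
N(-d1) = 0.36486874; N(-d2) = 0.53139989
P = 1.1300 * 0.87109869 * 0.53139989 - 1.0500 * 0.99203191 * 0.36486874 = 0.1430

Answer: Price = 0.1430


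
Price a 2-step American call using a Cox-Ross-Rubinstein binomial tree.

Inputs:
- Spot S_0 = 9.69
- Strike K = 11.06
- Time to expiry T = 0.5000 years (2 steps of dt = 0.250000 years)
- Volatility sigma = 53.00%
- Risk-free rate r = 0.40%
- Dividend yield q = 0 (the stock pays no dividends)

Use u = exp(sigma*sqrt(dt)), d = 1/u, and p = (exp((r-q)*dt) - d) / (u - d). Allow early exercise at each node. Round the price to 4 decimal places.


Answer: Price = V(0,0) = 1.0250

Derivation:
dt = T/N = 0.250000
u = exp(sigma*sqrt(dt)) = 1.303431; d = 1/u = 0.767206
p = (exp((r-q)*dt) - d) / (u - d) = 0.436001
Discount per step: exp(-r*dt) = 0.999000
Stock lattice S(k, i) with i counting down-moves:
  k=0: S(0,0) = 9.6900
  k=1: S(1,0) = 12.6302; S(1,1) = 7.4342
  k=2: S(2,0) = 16.4627; S(2,1) = 9.6900; S(2,2) = 5.7036
Terminal payoffs V(N, i) = max(S_T - K, 0):
  V(2,0) = 5.402654; V(2,1) = 0.000000; V(2,2) = 0.000000
Backward induction: V(k, i) = exp(-r*dt) * [p * V(k+1, i) + (1-p) * V(k+1, i+1)]; then take max(V_cont, immediate exercise) for American.
  V(1,0) = exp(-r*dt) * [p*5.402654 + (1-p)*0.000000] = 2.353207; exercise = 1.570246; V(1,0) = max -> 2.353207
  V(1,1) = exp(-r*dt) * [p*0.000000 + (1-p)*0.000000] = 0.000000; exercise = 0.000000; V(1,1) = max -> 0.000000
  V(0,0) = exp(-r*dt) * [p*2.353207 + (1-p)*0.000000] = 1.024975; exercise = 0.000000; V(0,0) = max -> 1.024975


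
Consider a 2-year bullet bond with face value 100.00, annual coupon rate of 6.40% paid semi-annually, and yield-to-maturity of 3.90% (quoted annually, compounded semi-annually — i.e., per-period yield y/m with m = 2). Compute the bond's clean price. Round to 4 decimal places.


Answer: Price = 104.7654

Derivation:
Coupon per period c = face * coupon_rate / m = 3.200000
Periods per year m = 2; per-period yield y/m = 0.019500
Number of cashflows N = 4
Cashflows (t years, CF_t, discount factor 1/(1+y/m)^(m*t), PV):
  t = 0.5000: CF_t = 3.200000, DF = 0.980873, PV = 3.138794
  t = 1.0000: CF_t = 3.200000, DF = 0.962112, PV = 3.078758
  t = 1.5000: CF_t = 3.200000, DF = 0.943709, PV = 3.019870
  t = 2.0000: CF_t = 103.200000, DF = 0.925659, PV = 95.528020
Price P = sum_t PV_t = 104.765442


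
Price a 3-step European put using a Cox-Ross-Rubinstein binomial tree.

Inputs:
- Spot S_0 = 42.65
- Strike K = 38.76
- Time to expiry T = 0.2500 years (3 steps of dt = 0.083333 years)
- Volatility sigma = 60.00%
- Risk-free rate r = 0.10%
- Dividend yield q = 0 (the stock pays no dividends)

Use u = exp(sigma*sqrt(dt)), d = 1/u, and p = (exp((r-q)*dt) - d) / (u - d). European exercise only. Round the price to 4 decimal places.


dt = T/N = 0.083333
u = exp(sigma*sqrt(dt)) = 1.189110; d = 1/u = 0.840965
p = (exp((r-q)*dt) - d) / (u - d) = 0.457046
Discount per step: exp(-r*dt) = 0.999917
Stock lattice S(k, i) with i counting down-moves:
  k=0: S(0,0) = 42.6500
  k=1: S(1,0) = 50.7155; S(1,1) = 35.8672
  k=2: S(2,0) = 60.3064; S(2,1) = 42.6500; S(2,2) = 30.1630
  k=3: S(3,0) = 71.7109; S(3,1) = 50.7155; S(3,2) = 35.8672; S(3,3) = 25.3661
Terminal payoffs V(N, i) = max(K - S_T, 0):
  V(3,0) = 0.000000; V(3,1) = 0.000000; V(3,2) = 2.892837; V(3,3) = 13.393941
Backward induction: V(k, i) = exp(-r*dt) * [p * V(k+1, i) + (1-p) * V(k+1, i+1)].
  V(2,0) = exp(-r*dt) * [p*0.000000 + (1-p)*0.000000] = 0.000000
  V(2,1) = exp(-r*dt) * [p*0.000000 + (1-p)*2.892837] = 1.570547
  V(2,2) = exp(-r*dt) * [p*2.892837 + (1-p)*13.393941] = 8.593737
  V(1,0) = exp(-r*dt) * [p*0.000000 + (1-p)*1.570547] = 0.852663
  V(1,1) = exp(-r*dt) * [p*1.570547 + (1-p)*8.593737] = 5.383367
  V(0,0) = exp(-r*dt) * [p*0.852663 + (1-p)*5.383367] = 3.312351

Answer: Price = V(0,0) = 3.3124


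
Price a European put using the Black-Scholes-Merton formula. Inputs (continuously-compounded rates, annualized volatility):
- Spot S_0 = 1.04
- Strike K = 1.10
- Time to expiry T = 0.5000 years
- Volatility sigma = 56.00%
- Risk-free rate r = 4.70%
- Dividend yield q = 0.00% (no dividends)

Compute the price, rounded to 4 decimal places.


Answer: Price = 0.1837

Derivation:
d1 = (ln(S/K) + (r - q + 0.5*sigma^2) * T) / (sigma * sqrt(T)) = 0.11568907
d2 = d1 - sigma * sqrt(T) = -0.28029073
exp(-rT) = 0.97677397; exp(-qT) = 1.00000000
P = K * exp(-rT) * N(-d2) - S_0 * exp(-qT) * N(-d1)
N(-d1) = 0.45394949; N(-d2) = 0.61037277
P = 1.1000 * 0.97677397 * 0.61037277 - 1.0400 * 1.00000000 * 0.45394949 = 0.1837
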